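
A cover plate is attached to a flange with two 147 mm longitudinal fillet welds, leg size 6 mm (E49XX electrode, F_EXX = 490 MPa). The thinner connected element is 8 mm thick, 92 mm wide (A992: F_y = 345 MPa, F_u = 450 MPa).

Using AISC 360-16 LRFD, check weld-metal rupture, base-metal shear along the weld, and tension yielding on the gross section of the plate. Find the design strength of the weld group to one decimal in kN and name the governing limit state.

228.5 kN (gross-section yield governs)

Weld metal: throat = 0.707×6 = 4.242 mm, L = 2×147 = 294 mm. φR_n = 0.75 × 0.6 × 490 × 4.242 × 294 = 275.0 kN.
Base metal shear (8 mm plate): yield φR_n = 1.0×0.6×345×8×294 = 486.9 kN; rupture φR_n = 0.75×0.6×450×8×294 = 476.3 kN; take 476.3 kN (rupture).
Tension yield (gross): A_g = 92×8 = 736 mm². φR_n = 0.90 × 345 × 736 = 228.5 kN.
Governing: min(275.0, 476.3, 228.5) = 228.5 kN → gross-section yield.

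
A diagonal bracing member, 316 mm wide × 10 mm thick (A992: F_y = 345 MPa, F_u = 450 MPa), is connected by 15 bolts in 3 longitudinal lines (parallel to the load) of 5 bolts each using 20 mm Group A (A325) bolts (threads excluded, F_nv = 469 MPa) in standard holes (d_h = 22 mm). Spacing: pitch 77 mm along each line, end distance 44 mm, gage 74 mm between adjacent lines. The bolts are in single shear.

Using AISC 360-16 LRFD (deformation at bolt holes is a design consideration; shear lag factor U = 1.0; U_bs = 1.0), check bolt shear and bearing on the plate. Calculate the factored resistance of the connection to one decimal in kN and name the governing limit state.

1657.6 kN (bolt shear governs)

Bolt shear: A_b = π(20)²/4 = 314.16 mm². φR_n = 0.75 × 469 × 314.16 × 15 × 1 = 1657.6 kN.
Bearing (10 mm plate, F_u = 450 MPa): end bolts L_c = 44 − 22/2 = 33, R_n = min(1.2×33×10×450, 2.4×20×10×450) = 178.2 kN/bolt; interior L_c = 77 − 22 = 55, R_n = 216 kN/bolt. φR_n = 0.75 × (3×178.2 + 12×216) = 2345.0 kN.
Governing: min(1657.6, 2345.0) = 1657.6 kN → bolt shear.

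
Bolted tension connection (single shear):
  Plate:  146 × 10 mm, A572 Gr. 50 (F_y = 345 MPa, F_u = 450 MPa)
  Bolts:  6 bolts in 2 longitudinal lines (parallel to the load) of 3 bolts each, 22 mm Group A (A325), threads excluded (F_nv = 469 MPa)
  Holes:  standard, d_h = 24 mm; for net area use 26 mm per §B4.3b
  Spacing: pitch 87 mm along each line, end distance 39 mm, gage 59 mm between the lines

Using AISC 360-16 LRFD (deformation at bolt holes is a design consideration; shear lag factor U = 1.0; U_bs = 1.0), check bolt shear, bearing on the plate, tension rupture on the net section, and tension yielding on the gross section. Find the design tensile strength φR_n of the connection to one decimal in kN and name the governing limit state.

Bolt shear: A_b = π(22)²/4 = 380.13 mm². φR_n = 0.75 × 469 × 380.13 × 6 × 1 = 802.3 kN.
Bearing (10 mm plate, F_u = 450 MPa): end bolts L_c = 39 − 24/2 = 27, R_n = min(1.2×27×10×450, 2.4×22×10×450) = 145.8 kN/bolt; interior L_c = 87 − 24 = 63, R_n = 237.6 kN/bolt. φR_n = 0.75 × (2×145.8 + 4×237.6) = 931.5 kN.
Tension rupture (net): A_n = (146 − 2×26)×10 = 940 mm² (U = 1.0, A_e = A_n). φR_n = 0.75 × 450 × 940 = 317.3 kN.
Tension yield (gross): A_g = 146×10 = 1460 mm². φR_n = 0.90 × 345 × 1460 = 453.3 kN.
Governing: min(802.3, 931.5, 317.3, 453.3) = 317.3 kN → net-section rupture.

317.3 kN (net-section rupture governs)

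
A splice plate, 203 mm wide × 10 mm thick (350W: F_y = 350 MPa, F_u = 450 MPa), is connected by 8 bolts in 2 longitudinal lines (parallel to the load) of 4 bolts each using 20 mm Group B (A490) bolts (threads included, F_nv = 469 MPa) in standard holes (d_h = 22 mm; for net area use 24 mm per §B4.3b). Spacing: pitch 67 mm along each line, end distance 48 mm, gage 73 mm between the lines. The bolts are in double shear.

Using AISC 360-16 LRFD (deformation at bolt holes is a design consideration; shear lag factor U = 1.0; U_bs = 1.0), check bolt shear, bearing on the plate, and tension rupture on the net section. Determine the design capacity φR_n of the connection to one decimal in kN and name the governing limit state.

523.1 kN (net-section rupture governs)

Bolt shear: A_b = π(20)²/4 = 314.16 mm². φR_n = 0.75 × 469 × 314.16 × 8 × 2 = 1768.1 kN.
Bearing (10 mm plate, F_u = 450 MPa): end bolts L_c = 48 − 22/2 = 37, R_n = min(1.2×37×10×450, 2.4×20×10×450) = 199.8 kN/bolt; interior L_c = 67 − 22 = 45, R_n = 216 kN/bolt. φR_n = 0.75 × (2×199.8 + 6×216) = 1271.7 kN.
Tension rupture (net): A_n = (203 − 2×24)×10 = 1550 mm² (U = 1.0, A_e = A_n). φR_n = 0.75 × 450 × 1550 = 523.1 kN.
Governing: min(1768.1, 1271.7, 523.1) = 523.1 kN → net-section rupture.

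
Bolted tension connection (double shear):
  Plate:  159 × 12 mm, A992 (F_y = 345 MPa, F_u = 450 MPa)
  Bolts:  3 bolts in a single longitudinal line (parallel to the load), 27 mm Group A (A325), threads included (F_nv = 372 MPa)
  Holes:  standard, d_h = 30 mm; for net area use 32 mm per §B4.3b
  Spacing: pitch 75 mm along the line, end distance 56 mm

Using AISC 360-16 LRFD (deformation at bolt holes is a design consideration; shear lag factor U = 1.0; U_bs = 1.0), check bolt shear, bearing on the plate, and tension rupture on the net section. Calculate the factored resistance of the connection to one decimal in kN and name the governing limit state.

Bolt shear: A_b = π(27)²/4 = 572.56 mm². φR_n = 0.75 × 372 × 572.56 × 3 × 2 = 958.5 kN.
Bearing (12 mm plate, F_u = 450 MPa): end bolts L_c = 56 − 30/2 = 41, R_n = min(1.2×41×12×450, 2.4×27×12×450) = 265.68 kN/bolt; interior L_c = 75 − 30 = 45, R_n = 291.6 kN/bolt. φR_n = 0.75 × (1×265.68 + 2×291.6) = 636.7 kN.
Tension rupture (net): A_n = (159 − 1×32)×12 = 1524 mm² (U = 1.0, A_e = A_n). φR_n = 0.75 × 450 × 1524 = 514.4 kN.
Governing: min(958.5, 636.7, 514.4) = 514.4 kN → net-section rupture.

514.4 kN (net-section rupture governs)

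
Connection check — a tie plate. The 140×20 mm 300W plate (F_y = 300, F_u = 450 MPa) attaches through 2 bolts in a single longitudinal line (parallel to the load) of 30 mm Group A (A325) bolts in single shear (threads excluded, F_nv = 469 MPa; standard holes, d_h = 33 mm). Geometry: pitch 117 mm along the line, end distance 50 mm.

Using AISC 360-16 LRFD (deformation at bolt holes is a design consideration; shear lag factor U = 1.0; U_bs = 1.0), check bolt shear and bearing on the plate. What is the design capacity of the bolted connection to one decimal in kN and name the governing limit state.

497.3 kN (bolt shear governs)

Bolt shear: A_b = π(30)²/4 = 706.86 mm². φR_n = 0.75 × 469 × 706.86 × 2 × 1 = 497.3 kN.
Bearing (20 mm plate, F_u = 450 MPa): end bolts L_c = 50 − 33/2 = 33.5, R_n = min(1.2×33.5×20×450, 2.4×30×20×450) = 361.8 kN/bolt; interior L_c = 117 − 33 = 84, R_n = 648 kN/bolt. φR_n = 0.75 × (1×361.8 + 1×648) = 757.4 kN.
Governing: min(497.3, 757.4) = 497.3 kN → bolt shear.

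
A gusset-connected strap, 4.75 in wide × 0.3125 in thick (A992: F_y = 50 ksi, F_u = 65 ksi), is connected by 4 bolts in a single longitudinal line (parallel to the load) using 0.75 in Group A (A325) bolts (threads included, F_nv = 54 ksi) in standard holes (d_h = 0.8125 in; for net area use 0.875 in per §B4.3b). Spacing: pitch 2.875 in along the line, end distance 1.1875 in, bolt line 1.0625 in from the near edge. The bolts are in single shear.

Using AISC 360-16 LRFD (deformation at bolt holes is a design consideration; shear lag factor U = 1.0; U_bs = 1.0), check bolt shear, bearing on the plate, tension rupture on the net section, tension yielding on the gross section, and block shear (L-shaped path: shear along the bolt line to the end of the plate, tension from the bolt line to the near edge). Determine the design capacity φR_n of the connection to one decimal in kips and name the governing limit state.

Bolt shear: A_b = π(0.75)²/4 = 0.44179 in². φR_n = 0.75 × 54 × 0.44179 × 4 × 1 = 71.6 kips.
Bearing (0.3125 in plate, F_u = 65 ksi): end bolts L_c = 1.1875 − 0.8125/2 = 0.78125, R_n = min(1.2×0.78125×0.3125×65, 2.4×0.75×0.3125×65) = 19.043 kips/bolt; interior L_c = 2.875 − 0.8125 = 2.0625, R_n = 36.563 kips/bolt. φR_n = 0.75 × (1×19.043 + 3×36.563) = 96.5 kips.
Tension rupture (net): A_n = (4.75 − 1×0.875)×0.3125 = 1.2109 in² (U = 1.0, A_e = A_n). φR_n = 0.75 × 65 × 1.2109 = 59.0 kips.
Tension yield (gross): A_g = 4.75×0.3125 = 1.4844 in². φR_n = 0.90 × 50 × 1.4844 = 66.8 kips.
Block shear: shear path 1×[1.1875+3×2.875] = 1×9.8125 in, A_gv = 3.0664, A_nv = 1×(9.8125 − 3.5×0.875)×0.3125 = 2.1094 in²; tension to near edge: (1.0625 − 0.5×0.875)×0.3125 = 0.19531 in². R_n = min(0.6×65×2.1094, 0.6×50×3.0664) + 1.0×65×0.19531 = min(82.267, 91.992) + 12.695 = 94.962 kips. φR_n = 0.75 × 94.962 = 71.2 kips.
Governing: min(71.6, 96.5, 59.0, 66.8, 71.2) = 59.0 kips → net-section rupture.

59.0 kips (net-section rupture governs)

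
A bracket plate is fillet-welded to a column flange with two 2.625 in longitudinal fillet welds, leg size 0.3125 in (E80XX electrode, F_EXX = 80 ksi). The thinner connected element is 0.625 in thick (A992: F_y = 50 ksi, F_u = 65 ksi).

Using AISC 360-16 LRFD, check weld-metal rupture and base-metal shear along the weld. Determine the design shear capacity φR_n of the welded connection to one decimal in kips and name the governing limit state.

Weld metal: throat = 0.707×0.3125 = 0.22094 in, L = 2×2.625 = 5.25 in. φR_n = 0.75 × 0.6 × 80 × 0.22094 × 5.25 = 41.8 kips.
Base metal shear (0.625 in plate): yield φR_n = 1.0×0.6×50×0.625×5.25 = 98.4 kips; rupture φR_n = 0.75×0.6×65×0.625×5.25 = 96.0 kips; take 96.0 kips (rupture).
Governing: min(41.8, 96.0) = 41.8 kips → weld metal.

41.8 kips (weld metal governs)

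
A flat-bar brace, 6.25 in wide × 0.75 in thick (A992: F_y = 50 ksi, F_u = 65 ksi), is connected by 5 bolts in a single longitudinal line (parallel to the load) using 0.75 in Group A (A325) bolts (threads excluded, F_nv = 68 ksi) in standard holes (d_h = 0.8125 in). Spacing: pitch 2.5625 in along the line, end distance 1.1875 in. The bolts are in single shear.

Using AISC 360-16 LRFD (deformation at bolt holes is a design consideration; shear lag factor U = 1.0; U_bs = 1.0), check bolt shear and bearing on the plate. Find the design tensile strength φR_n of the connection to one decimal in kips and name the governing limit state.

112.7 kips (bolt shear governs)

Bolt shear: A_b = π(0.75)²/4 = 0.44179 in². φR_n = 0.75 × 68 × 0.44179 × 5 × 1 = 112.7 kips.
Bearing (0.75 in plate, F_u = 65 ksi): end bolts L_c = 1.1875 − 0.8125/2 = 0.78125, R_n = min(1.2×0.78125×0.75×65, 2.4×0.75×0.75×65) = 45.703 kips/bolt; interior L_c = 2.5625 − 0.8125 = 1.75, R_n = 87.75 kips/bolt. φR_n = 0.75 × (1×45.703 + 4×87.75) = 297.5 kips.
Governing: min(112.7, 297.5) = 112.7 kips → bolt shear.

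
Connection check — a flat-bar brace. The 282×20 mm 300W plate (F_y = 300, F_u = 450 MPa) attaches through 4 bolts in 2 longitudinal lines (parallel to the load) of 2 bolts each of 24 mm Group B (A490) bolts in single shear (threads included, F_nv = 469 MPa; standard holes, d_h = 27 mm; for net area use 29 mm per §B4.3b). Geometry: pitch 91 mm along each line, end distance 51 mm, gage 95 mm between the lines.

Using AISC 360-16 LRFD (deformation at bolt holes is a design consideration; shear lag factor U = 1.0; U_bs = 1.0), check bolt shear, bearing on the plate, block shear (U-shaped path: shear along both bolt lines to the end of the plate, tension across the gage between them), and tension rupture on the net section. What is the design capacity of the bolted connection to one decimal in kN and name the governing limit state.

Bolt shear: A_b = π(24)²/4 = 452.39 mm². φR_n = 0.75 × 469 × 452.39 × 4 × 1 = 636.5 kN.
Bearing (20 mm plate, F_u = 450 MPa): end bolts L_c = 51 − 27/2 = 37.5, R_n = min(1.2×37.5×20×450, 2.4×24×20×450) = 405 kN/bolt; interior L_c = 91 − 27 = 64, R_n = 518.4 kN/bolt. φR_n = 0.75 × (2×405 + 2×518.4) = 1385.1 kN.
Block shear: shear path 2×[51+1×91] = 2×142 mm, A_gv = 5680, A_nv = 2×(142 − 1.5×29)×20 = 3940 mm²; tension across gage: (95 − 1×29)×20 = 1320 mm². R_n = min(0.6×450×3940, 0.6×300×5680) + 1.0×450×1320 = min(1063.8, 1022.4) + 594 = 1616.4 kN. φR_n = 0.75 × 1616.4 = 1212.3 kN.
Tension rupture (net): A_n = (282 − 2×29)×20 = 4480 mm² (U = 1.0, A_e = A_n). φR_n = 0.75 × 450 × 4480 = 1512.0 kN.
Governing: min(636.5, 1385.1, 1212.3, 1512.0) = 636.5 kN → bolt shear.

636.5 kN (bolt shear governs)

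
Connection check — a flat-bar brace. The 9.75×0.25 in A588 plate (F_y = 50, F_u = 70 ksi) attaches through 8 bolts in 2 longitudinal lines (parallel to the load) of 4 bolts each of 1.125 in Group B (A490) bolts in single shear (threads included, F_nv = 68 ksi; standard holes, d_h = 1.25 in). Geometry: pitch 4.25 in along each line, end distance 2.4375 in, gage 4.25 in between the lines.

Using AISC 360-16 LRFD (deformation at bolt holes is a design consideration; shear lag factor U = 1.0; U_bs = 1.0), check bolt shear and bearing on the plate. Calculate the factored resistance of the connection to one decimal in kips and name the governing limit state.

Bolt shear: A_b = π(1.125)²/4 = 0.99402 in². φR_n = 0.75 × 68 × 0.99402 × 8 × 1 = 405.6 kips.
Bearing (0.25 in plate, F_u = 70 ksi): end bolts L_c = 2.4375 − 1.25/2 = 1.8125, R_n = min(1.2×1.8125×0.25×70, 2.4×1.125×0.25×70) = 38.063 kips/bolt; interior L_c = 4.25 − 1.25 = 3, R_n = 47.25 kips/bolt. φR_n = 0.75 × (2×38.063 + 6×47.25) = 269.7 kips.
Governing: min(405.6, 269.7) = 269.7 kips → bearing.

269.7 kips (bearing governs)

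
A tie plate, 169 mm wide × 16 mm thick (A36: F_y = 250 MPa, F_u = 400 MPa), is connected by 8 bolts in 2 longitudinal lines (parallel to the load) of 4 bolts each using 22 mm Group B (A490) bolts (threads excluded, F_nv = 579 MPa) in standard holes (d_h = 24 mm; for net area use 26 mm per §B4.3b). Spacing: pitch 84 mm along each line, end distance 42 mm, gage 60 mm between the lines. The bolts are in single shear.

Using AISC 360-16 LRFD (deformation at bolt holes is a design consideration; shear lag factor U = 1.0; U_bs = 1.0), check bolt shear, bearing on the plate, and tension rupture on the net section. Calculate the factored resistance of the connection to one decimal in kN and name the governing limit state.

561.6 kN (net-section rupture governs)

Bolt shear: A_b = π(22)²/4 = 380.13 mm². φR_n = 0.75 × 579 × 380.13 × 8 × 1 = 1320.6 kN.
Bearing (16 mm plate, F_u = 400 MPa): end bolts L_c = 42 − 24/2 = 30, R_n = min(1.2×30×16×400, 2.4×22×16×400) = 230.4 kN/bolt; interior L_c = 84 − 24 = 60, R_n = 337.92 kN/bolt. φR_n = 0.75 × (2×230.4 + 6×337.92) = 1866.2 kN.
Tension rupture (net): A_n = (169 − 2×26)×16 = 1872 mm² (U = 1.0, A_e = A_n). φR_n = 0.75 × 400 × 1872 = 561.6 kN.
Governing: min(1320.6, 1866.2, 561.6) = 561.6 kN → net-section rupture.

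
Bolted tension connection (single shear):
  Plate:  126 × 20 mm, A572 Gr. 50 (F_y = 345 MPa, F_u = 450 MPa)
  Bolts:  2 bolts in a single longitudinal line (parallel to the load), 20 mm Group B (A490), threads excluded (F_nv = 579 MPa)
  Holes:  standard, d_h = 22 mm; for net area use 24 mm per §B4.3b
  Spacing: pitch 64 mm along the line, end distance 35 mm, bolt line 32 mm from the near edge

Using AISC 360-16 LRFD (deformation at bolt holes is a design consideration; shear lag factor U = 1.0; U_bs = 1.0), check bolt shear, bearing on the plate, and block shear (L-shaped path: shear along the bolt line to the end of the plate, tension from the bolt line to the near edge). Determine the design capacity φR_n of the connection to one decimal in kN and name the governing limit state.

272.8 kN (bolt shear governs)

Bolt shear: A_b = π(20)²/4 = 314.16 mm². φR_n = 0.75 × 579 × 314.16 × 2 × 1 = 272.8 kN.
Bearing (20 mm plate, F_u = 450 MPa): end bolts L_c = 35 − 22/2 = 24, R_n = min(1.2×24×20×450, 2.4×20×20×450) = 259.2 kN/bolt; interior L_c = 64 − 22 = 42, R_n = 432 kN/bolt. φR_n = 0.75 × (1×259.2 + 1×432) = 518.4 kN.
Block shear: shear path 1×[35+1×64] = 1×99 mm, A_gv = 1980, A_nv = 1×(99 − 1.5×24)×20 = 1260 mm²; tension to near edge: (32 − 0.5×24)×20 = 400 mm². R_n = min(0.6×450×1260, 0.6×345×1980) + 1.0×450×400 = min(340.2, 409.86) + 180 = 520.2 kN. φR_n = 0.75 × 520.2 = 390.2 kN.
Governing: min(272.8, 518.4, 390.2) = 272.8 kN → bolt shear.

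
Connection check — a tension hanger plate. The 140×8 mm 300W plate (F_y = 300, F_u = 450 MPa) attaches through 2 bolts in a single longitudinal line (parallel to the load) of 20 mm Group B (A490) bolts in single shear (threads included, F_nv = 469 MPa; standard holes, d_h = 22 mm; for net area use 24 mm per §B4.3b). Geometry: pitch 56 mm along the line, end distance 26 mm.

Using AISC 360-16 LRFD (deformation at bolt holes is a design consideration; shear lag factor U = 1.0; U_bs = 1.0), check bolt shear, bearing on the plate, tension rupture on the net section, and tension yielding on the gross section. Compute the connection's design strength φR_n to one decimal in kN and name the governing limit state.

158.8 kN (bearing governs)

Bolt shear: A_b = π(20)²/4 = 314.16 mm². φR_n = 0.75 × 469 × 314.16 × 2 × 1 = 221.0 kN.
Bearing (8 mm plate, F_u = 450 MPa): end bolts L_c = 26 − 22/2 = 15, R_n = min(1.2×15×8×450, 2.4×20×8×450) = 64.8 kN/bolt; interior L_c = 56 − 22 = 34, R_n = 146.88 kN/bolt. φR_n = 0.75 × (1×64.8 + 1×146.88) = 158.8 kN.
Tension rupture (net): A_n = (140 − 1×24)×8 = 928 mm² (U = 1.0, A_e = A_n). φR_n = 0.75 × 450 × 928 = 313.2 kN.
Tension yield (gross): A_g = 140×8 = 1120 mm². φR_n = 0.90 × 300 × 1120 = 302.4 kN.
Governing: min(221.0, 158.8, 313.2, 302.4) = 158.8 kN → bearing.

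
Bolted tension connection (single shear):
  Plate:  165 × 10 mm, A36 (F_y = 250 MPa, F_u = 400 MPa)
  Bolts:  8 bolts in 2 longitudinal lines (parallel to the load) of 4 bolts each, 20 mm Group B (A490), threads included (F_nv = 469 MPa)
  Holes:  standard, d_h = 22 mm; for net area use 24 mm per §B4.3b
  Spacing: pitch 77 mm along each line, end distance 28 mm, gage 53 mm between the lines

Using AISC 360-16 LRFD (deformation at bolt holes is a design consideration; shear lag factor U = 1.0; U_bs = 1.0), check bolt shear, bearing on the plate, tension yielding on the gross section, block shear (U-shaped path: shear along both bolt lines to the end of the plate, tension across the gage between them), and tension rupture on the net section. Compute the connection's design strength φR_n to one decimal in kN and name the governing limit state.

351.0 kN (net-section rupture governs)

Bolt shear: A_b = π(20)²/4 = 314.16 mm². φR_n = 0.75 × 469 × 314.16 × 8 × 1 = 884.0 kN.
Bearing (10 mm plate, F_u = 400 MPa): end bolts L_c = 28 − 22/2 = 17, R_n = min(1.2×17×10×400, 2.4×20×10×400) = 81.6 kN/bolt; interior L_c = 77 − 22 = 55, R_n = 192 kN/bolt. φR_n = 0.75 × (2×81.6 + 6×192) = 986.4 kN.
Tension yield (gross): A_g = 165×10 = 1650 mm². φR_n = 0.90 × 250 × 1650 = 371.3 kN.
Block shear: shear path 2×[28+3×77] = 2×259 mm, A_gv = 5180, A_nv = 2×(259 − 3.5×24)×10 = 3500 mm²; tension across gage: (53 − 1×24)×10 = 290 mm². R_n = min(0.6×400×3500, 0.6×250×5180) + 1.0×400×290 = min(840, 777) + 116 = 893 kN. φR_n = 0.75 × 893 = 669.8 kN.
Tension rupture (net): A_n = (165 − 2×24)×10 = 1170 mm² (U = 1.0, A_e = A_n). φR_n = 0.75 × 400 × 1170 = 351.0 kN.
Governing: min(884.0, 986.4, 371.3, 669.8, 351.0) = 351.0 kN → net-section rupture.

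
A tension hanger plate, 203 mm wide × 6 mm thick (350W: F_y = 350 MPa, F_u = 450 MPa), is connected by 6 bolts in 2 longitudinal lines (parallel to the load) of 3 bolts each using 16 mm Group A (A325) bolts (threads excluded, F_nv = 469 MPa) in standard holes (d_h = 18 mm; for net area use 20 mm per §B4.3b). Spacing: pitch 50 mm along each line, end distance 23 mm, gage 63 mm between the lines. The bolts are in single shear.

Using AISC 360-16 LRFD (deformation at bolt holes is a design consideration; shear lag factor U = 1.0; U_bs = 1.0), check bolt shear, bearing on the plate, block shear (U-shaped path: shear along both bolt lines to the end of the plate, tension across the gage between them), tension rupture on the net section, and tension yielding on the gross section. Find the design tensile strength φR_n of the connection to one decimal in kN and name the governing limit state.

Bolt shear: A_b = π(16)²/4 = 201.06 mm². φR_n = 0.75 × 469 × 201.06 × 6 × 1 = 424.3 kN.
Bearing (6 mm plate, F_u = 450 MPa): end bolts L_c = 23 − 18/2 = 14, R_n = min(1.2×14×6×450, 2.4×16×6×450) = 45.36 kN/bolt; interior L_c = 50 − 18 = 32, R_n = 103.68 kN/bolt. φR_n = 0.75 × (2×45.36 + 4×103.68) = 379.1 kN.
Block shear: shear path 2×[23+2×50] = 2×123 mm, A_gv = 1476, A_nv = 2×(123 − 2.5×20)×6 = 876 mm²; tension across gage: (63 − 1×20)×6 = 258 mm². R_n = min(0.6×450×876, 0.6×350×1476) + 1.0×450×258 = min(236.52, 309.96) + 116.1 = 352.62 kN. φR_n = 0.75 × 352.62 = 264.5 kN.
Tension rupture (net): A_n = (203 − 2×20)×6 = 978 mm² (U = 1.0, A_e = A_n). φR_n = 0.75 × 450 × 978 = 330.1 kN.
Tension yield (gross): A_g = 203×6 = 1218 mm². φR_n = 0.90 × 350 × 1218 = 383.7 kN.
Governing: min(424.3, 379.1, 264.5, 330.1, 383.7) = 264.5 kN → block shear.

264.5 kN (block shear governs)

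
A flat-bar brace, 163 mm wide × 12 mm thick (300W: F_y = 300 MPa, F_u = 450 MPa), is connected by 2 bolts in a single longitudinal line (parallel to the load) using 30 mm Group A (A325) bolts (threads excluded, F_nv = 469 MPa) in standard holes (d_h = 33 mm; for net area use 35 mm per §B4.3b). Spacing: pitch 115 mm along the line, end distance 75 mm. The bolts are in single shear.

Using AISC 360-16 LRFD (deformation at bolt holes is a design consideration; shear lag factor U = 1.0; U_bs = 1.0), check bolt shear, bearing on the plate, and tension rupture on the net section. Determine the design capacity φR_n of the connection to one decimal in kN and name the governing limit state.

Bolt shear: A_b = π(30)²/4 = 706.86 mm². φR_n = 0.75 × 469 × 706.86 × 2 × 1 = 497.3 kN.
Bearing (12 mm plate, F_u = 450 MPa): end bolts L_c = 75 − 33/2 = 58.5, R_n = min(1.2×58.5×12×450, 2.4×30×12×450) = 379.08 kN/bolt; interior L_c = 115 − 33 = 82, R_n = 388.8 kN/bolt. φR_n = 0.75 × (1×379.08 + 1×388.8) = 575.9 kN.
Tension rupture (net): A_n = (163 − 1×35)×12 = 1536 mm² (U = 1.0, A_e = A_n). φR_n = 0.75 × 450 × 1536 = 518.4 kN.
Governing: min(497.3, 575.9, 518.4) = 497.3 kN → bolt shear.

497.3 kN (bolt shear governs)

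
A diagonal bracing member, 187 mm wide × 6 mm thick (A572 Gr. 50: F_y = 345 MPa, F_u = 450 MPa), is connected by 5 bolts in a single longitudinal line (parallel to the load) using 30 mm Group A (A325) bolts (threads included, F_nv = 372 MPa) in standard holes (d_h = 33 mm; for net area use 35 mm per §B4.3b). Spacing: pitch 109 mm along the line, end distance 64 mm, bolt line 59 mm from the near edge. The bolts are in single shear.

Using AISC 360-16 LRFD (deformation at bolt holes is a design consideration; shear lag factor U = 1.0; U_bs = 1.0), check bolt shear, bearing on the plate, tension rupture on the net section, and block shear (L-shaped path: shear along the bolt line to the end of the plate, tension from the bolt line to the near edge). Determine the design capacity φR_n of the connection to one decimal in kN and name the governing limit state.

Bolt shear: A_b = π(30)²/4 = 706.86 mm². φR_n = 0.75 × 372 × 706.86 × 5 × 1 = 986.1 kN.
Bearing (6 mm plate, F_u = 450 MPa): end bolts L_c = 64 − 33/2 = 47.5, R_n = min(1.2×47.5×6×450, 2.4×30×6×450) = 153.9 kN/bolt; interior L_c = 109 − 33 = 76, R_n = 194.4 kN/bolt. φR_n = 0.75 × (1×153.9 + 4×194.4) = 698.6 kN.
Tension rupture (net): A_n = (187 − 1×35)×6 = 912 mm² (U = 1.0, A_e = A_n). φR_n = 0.75 × 450 × 912 = 307.8 kN.
Block shear: shear path 1×[64+4×109] = 1×500 mm, A_gv = 3000, A_nv = 1×(500 − 4.5×35)×6 = 2055 mm²; tension to near edge: (59 − 0.5×35)×6 = 249 mm². R_n = min(0.6×450×2055, 0.6×345×3000) + 1.0×450×249 = min(554.85, 621) + 112.05 = 666.9 kN. φR_n = 0.75 × 666.9 = 500.2 kN.
Governing: min(986.1, 698.6, 307.8, 500.2) = 307.8 kN → net-section rupture.

307.8 kN (net-section rupture governs)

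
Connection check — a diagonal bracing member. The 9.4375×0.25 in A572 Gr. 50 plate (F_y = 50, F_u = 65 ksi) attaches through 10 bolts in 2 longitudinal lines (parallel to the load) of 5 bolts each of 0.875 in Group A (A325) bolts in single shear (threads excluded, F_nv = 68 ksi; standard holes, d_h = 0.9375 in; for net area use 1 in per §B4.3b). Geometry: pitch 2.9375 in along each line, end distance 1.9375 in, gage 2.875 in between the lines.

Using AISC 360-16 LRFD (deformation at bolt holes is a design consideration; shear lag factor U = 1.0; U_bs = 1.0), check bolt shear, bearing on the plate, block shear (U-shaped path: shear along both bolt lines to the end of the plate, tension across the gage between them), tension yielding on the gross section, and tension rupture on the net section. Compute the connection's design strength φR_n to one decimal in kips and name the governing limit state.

90.6 kips (net-section rupture governs)

Bolt shear: A_b = π(0.875)²/4 = 0.60132 in². φR_n = 0.75 × 68 × 0.60132 × 10 × 1 = 306.7 kips.
Bearing (0.25 in plate, F_u = 65 ksi): end bolts L_c = 1.9375 − 0.9375/2 = 1.46875, R_n = min(1.2×1.46875×0.25×65, 2.4×0.875×0.25×65) = 28.641 kips/bolt; interior L_c = 2.9375 − 0.9375 = 2, R_n = 34.125 kips/bolt. φR_n = 0.75 × (2×28.641 + 8×34.125) = 247.7 kips.
Block shear: shear path 2×[1.9375+4×2.9375] = 2×13.6875 in, A_gv = 6.8438, A_nv = 2×(13.6875 − 4.5×1)×0.25 = 4.5938 in²; tension across gage: (2.875 − 1×1)×0.25 = 0.46875 in². R_n = min(0.6×65×4.5938, 0.6×50×6.8438) + 1.0×65×0.46875 = min(179.16, 205.31) + 30.469 = 209.63 kips. φR_n = 0.75 × 209.63 = 157.2 kips.
Tension yield (gross): A_g = 9.4375×0.25 = 2.3594 in². φR_n = 0.90 × 50 × 2.3594 = 106.2 kips.
Tension rupture (net): A_n = (9.4375 − 2×1)×0.25 = 1.8594 in² (U = 1.0, A_e = A_n). φR_n = 0.75 × 65 × 1.8594 = 90.6 kips.
Governing: min(306.7, 247.7, 157.2, 106.2, 90.6) = 90.6 kips → net-section rupture.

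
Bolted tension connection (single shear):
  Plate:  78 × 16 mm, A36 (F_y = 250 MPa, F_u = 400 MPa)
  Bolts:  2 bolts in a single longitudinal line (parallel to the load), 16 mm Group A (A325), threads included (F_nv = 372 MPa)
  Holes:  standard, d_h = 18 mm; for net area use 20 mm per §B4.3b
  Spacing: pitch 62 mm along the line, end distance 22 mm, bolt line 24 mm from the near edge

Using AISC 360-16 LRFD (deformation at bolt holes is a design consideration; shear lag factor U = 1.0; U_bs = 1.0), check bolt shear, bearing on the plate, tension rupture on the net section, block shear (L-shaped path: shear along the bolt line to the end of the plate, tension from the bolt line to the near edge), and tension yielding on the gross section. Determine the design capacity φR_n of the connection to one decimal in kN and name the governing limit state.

Bolt shear: A_b = π(16)²/4 = 201.06 mm². φR_n = 0.75 × 372 × 201.06 × 2 × 1 = 112.2 kN.
Bearing (16 mm plate, F_u = 400 MPa): end bolts L_c = 22 − 18/2 = 13, R_n = min(1.2×13×16×400, 2.4×16×16×400) = 99.84 kN/bolt; interior L_c = 62 − 18 = 44, R_n = 245.76 kN/bolt. φR_n = 0.75 × (1×99.84 + 1×245.76) = 259.2 kN.
Tension rupture (net): A_n = (78 − 1×20)×16 = 928 mm² (U = 1.0, A_e = A_n). φR_n = 0.75 × 400 × 928 = 278.4 kN.
Block shear: shear path 1×[22+1×62] = 1×84 mm, A_gv = 1344, A_nv = 1×(84 − 1.5×20)×16 = 864 mm²; tension to near edge: (24 − 0.5×20)×16 = 224 mm². R_n = min(0.6×400×864, 0.6×250×1344) + 1.0×400×224 = min(207.36, 201.6) + 89.6 = 291.2 kN. φR_n = 0.75 × 291.2 = 218.4 kN.
Tension yield (gross): A_g = 78×16 = 1248 mm². φR_n = 0.90 × 250 × 1248 = 280.8 kN.
Governing: min(112.2, 259.2, 278.4, 218.4, 280.8) = 112.2 kN → bolt shear.

112.2 kN (bolt shear governs)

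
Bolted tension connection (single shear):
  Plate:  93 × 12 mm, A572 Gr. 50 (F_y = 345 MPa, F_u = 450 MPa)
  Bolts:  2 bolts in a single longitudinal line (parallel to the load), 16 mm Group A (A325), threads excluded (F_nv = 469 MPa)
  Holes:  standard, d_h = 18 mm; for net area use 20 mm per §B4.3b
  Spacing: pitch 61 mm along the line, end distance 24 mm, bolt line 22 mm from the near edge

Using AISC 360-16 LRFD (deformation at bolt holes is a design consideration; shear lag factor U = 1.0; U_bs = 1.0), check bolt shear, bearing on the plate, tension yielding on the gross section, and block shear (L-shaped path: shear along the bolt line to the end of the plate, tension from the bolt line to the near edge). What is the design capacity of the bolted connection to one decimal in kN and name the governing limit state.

141.4 kN (bolt shear governs)

Bolt shear: A_b = π(16)²/4 = 201.06 mm². φR_n = 0.75 × 469 × 201.06 × 2 × 1 = 141.4 kN.
Bearing (12 mm plate, F_u = 450 MPa): end bolts L_c = 24 − 18/2 = 15, R_n = min(1.2×15×12×450, 2.4×16×12×450) = 97.2 kN/bolt; interior L_c = 61 − 18 = 43, R_n = 207.36 kN/bolt. φR_n = 0.75 × (1×97.2 + 1×207.36) = 228.4 kN.
Tension yield (gross): A_g = 93×12 = 1116 mm². φR_n = 0.90 × 345 × 1116 = 346.5 kN.
Block shear: shear path 1×[24+1×61] = 1×85 mm, A_gv = 1020, A_nv = 1×(85 − 1.5×20)×12 = 660 mm²; tension to near edge: (22 − 0.5×20)×12 = 144 mm². R_n = min(0.6×450×660, 0.6×345×1020) + 1.0×450×144 = min(178.2, 211.14) + 64.8 = 243 kN. φR_n = 0.75 × 243 = 182.3 kN.
Governing: min(141.4, 228.4, 346.5, 182.3) = 141.4 kN → bolt shear.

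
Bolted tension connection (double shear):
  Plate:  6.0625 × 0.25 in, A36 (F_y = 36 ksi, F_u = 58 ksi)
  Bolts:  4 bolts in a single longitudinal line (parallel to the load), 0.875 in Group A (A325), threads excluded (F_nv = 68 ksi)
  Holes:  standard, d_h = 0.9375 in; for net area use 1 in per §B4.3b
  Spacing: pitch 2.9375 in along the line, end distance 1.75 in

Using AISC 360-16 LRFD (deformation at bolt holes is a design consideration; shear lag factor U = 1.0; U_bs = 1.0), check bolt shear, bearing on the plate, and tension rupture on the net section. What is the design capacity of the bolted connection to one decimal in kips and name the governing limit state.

55.1 kips (net-section rupture governs)

Bolt shear: A_b = π(0.875)²/4 = 0.60132 in². φR_n = 0.75 × 68 × 0.60132 × 4 × 2 = 245.3 kips.
Bearing (0.25 in plate, F_u = 58 ksi): end bolts L_c = 1.75 − 0.9375/2 = 1.28125, R_n = min(1.2×1.28125×0.25×58, 2.4×0.875×0.25×58) = 22.294 kips/bolt; interior L_c = 2.9375 − 0.9375 = 2, R_n = 30.45 kips/bolt. φR_n = 0.75 × (1×22.294 + 3×30.45) = 85.2 kips.
Tension rupture (net): A_n = (6.0625 − 1×1)×0.25 = 1.2656 in² (U = 1.0, A_e = A_n). φR_n = 0.75 × 58 × 1.2656 = 55.1 kips.
Governing: min(245.3, 85.2, 55.1) = 55.1 kips → net-section rupture.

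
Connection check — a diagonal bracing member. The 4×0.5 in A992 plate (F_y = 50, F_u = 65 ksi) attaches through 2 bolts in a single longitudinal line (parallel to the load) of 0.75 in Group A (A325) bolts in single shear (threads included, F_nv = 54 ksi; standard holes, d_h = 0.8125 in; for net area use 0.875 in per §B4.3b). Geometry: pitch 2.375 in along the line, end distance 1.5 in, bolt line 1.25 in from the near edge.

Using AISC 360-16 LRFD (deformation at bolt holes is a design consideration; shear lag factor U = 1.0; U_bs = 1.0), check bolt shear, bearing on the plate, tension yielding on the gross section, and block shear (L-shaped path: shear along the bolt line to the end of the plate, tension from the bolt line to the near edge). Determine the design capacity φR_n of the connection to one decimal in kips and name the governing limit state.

35.8 kips (bolt shear governs)

Bolt shear: A_b = π(0.75)²/4 = 0.44179 in². φR_n = 0.75 × 54 × 0.44179 × 2 × 1 = 35.8 kips.
Bearing (0.5 in plate, F_u = 65 ksi): end bolts L_c = 1.5 − 0.8125/2 = 1.09375, R_n = min(1.2×1.09375×0.5×65, 2.4×0.75×0.5×65) = 42.656 kips/bolt; interior L_c = 2.375 − 0.8125 = 1.5625, R_n = 58.5 kips/bolt. φR_n = 0.75 × (1×42.656 + 1×58.5) = 75.9 kips.
Tension yield (gross): A_g = 4×0.5 = 2 in². φR_n = 0.90 × 50 × 2 = 90.0 kips.
Block shear: shear path 1×[1.5+1×2.375] = 1×3.875 in, A_gv = 1.9375, A_nv = 1×(3.875 − 1.5×0.875)×0.5 = 1.2813 in²; tension to near edge: (1.25 − 0.5×0.875)×0.5 = 0.40625 in². R_n = min(0.6×65×1.2813, 0.6×50×1.9375) + 1.0×65×0.40625 = min(49.971, 58.125) + 26.406 = 76.377 kips. φR_n = 0.75 × 76.377 = 57.3 kips.
Governing: min(35.8, 75.9, 90.0, 57.3) = 35.8 kips → bolt shear.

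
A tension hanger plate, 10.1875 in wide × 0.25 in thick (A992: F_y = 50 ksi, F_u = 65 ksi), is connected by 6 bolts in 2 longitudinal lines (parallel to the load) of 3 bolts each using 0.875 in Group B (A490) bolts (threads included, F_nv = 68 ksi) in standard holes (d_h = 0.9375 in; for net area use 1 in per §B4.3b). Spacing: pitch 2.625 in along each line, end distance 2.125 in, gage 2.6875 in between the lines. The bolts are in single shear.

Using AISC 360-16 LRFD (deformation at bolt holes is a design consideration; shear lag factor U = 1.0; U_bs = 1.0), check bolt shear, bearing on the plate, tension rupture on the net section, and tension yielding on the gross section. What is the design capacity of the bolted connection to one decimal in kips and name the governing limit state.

Bolt shear: A_b = π(0.875)²/4 = 0.60132 in². φR_n = 0.75 × 68 × 0.60132 × 6 × 1 = 184.0 kips.
Bearing (0.25 in plate, F_u = 65 ksi): end bolts L_c = 2.125 − 0.9375/2 = 1.65625, R_n = min(1.2×1.65625×0.25×65, 2.4×0.875×0.25×65) = 32.297 kips/bolt; interior L_c = 2.625 − 0.9375 = 1.6875, R_n = 32.906 kips/bolt. φR_n = 0.75 × (2×32.297 + 4×32.906) = 147.2 kips.
Tension rupture (net): A_n = (10.1875 − 2×1)×0.25 = 2.0469 in² (U = 1.0, A_e = A_n). φR_n = 0.75 × 65 × 2.0469 = 99.8 kips.
Tension yield (gross): A_g = 10.1875×0.25 = 2.5469 in². φR_n = 0.90 × 50 × 2.5469 = 114.6 kips.
Governing: min(184.0, 147.2, 99.8, 114.6) = 99.8 kips → net-section rupture.

99.8 kips (net-section rupture governs)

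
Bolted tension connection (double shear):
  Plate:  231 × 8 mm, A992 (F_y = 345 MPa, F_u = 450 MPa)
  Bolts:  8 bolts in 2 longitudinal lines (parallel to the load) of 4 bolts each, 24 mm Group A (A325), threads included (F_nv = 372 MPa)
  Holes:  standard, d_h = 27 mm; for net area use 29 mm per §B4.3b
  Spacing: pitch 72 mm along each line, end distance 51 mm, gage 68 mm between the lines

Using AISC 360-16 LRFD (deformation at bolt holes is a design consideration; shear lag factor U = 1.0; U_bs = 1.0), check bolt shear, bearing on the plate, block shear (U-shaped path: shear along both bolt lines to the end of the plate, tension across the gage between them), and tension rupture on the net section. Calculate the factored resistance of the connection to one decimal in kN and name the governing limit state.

Bolt shear: A_b = π(24)²/4 = 452.39 mm². φR_n = 0.75 × 372 × 452.39 × 8 × 2 = 2019.5 kN.
Bearing (8 mm plate, F_u = 450 MPa): end bolts L_c = 51 − 27/2 = 37.5, R_n = min(1.2×37.5×8×450, 2.4×24×8×450) = 162 kN/bolt; interior L_c = 72 − 27 = 45, R_n = 194.4 kN/bolt. φR_n = 0.75 × (2×162 + 6×194.4) = 1117.8 kN.
Block shear: shear path 2×[51+3×72] = 2×267 mm, A_gv = 4272, A_nv = 2×(267 − 3.5×29)×8 = 2648 mm²; tension across gage: (68 − 1×29)×8 = 312 mm². R_n = min(0.6×450×2648, 0.6×345×4272) + 1.0×450×312 = min(714.96, 884.3) + 140.4 = 855.36 kN. φR_n = 0.75 × 855.36 = 641.5 kN.
Tension rupture (net): A_n = (231 − 2×29)×8 = 1384 mm² (U = 1.0, A_e = A_n). φR_n = 0.75 × 450 × 1384 = 467.1 kN.
Governing: min(2019.5, 1117.8, 641.5, 467.1) = 467.1 kN → net-section rupture.

467.1 kN (net-section rupture governs)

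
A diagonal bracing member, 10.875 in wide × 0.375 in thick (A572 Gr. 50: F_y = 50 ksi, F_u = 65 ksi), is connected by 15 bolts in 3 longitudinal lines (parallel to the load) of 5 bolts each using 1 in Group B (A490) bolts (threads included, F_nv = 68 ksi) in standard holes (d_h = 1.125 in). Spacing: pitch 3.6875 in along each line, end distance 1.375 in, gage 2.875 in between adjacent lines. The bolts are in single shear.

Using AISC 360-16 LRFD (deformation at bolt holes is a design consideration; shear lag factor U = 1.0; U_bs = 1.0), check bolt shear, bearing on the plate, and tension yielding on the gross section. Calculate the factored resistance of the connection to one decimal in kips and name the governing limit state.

Bolt shear: A_b = π(1)²/4 = 0.7854 in². φR_n = 0.75 × 68 × 0.7854 × 15 × 1 = 600.8 kips.
Bearing (0.375 in plate, F_u = 65 ksi): end bolts L_c = 1.375 − 1.125/2 = 0.8125, R_n = min(1.2×0.8125×0.375×65, 2.4×1×0.375×65) = 23.766 kips/bolt; interior L_c = 3.6875 − 1.125 = 2.5625, R_n = 58.5 kips/bolt. φR_n = 0.75 × (3×23.766 + 12×58.5) = 580.0 kips.
Tension yield (gross): A_g = 10.875×0.375 = 4.0781 in². φR_n = 0.90 × 50 × 4.0781 = 183.5 kips.
Governing: min(600.8, 580.0, 183.5) = 183.5 kips → gross-section yield.

183.5 kips (gross-section yield governs)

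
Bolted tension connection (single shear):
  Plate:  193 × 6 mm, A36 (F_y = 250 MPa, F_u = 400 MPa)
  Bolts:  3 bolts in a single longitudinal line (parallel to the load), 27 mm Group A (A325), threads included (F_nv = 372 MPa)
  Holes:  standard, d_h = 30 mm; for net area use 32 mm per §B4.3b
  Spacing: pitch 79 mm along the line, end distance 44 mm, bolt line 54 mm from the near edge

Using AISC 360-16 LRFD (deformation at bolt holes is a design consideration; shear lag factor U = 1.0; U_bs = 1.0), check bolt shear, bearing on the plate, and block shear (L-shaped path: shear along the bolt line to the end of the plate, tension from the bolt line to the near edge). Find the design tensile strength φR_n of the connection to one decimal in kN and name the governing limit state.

Bolt shear: A_b = π(27)²/4 = 572.56 mm². φR_n = 0.75 × 372 × 572.56 × 3 × 1 = 479.2 kN.
Bearing (6 mm plate, F_u = 400 MPa): end bolts L_c = 44 − 30/2 = 29, R_n = min(1.2×29×6×400, 2.4×27×6×400) = 83.52 kN/bolt; interior L_c = 79 − 30 = 49, R_n = 141.12 kN/bolt. φR_n = 0.75 × (1×83.52 + 2×141.12) = 274.3 kN.
Block shear: shear path 1×[44+2×79] = 1×202 mm, A_gv = 1212, A_nv = 1×(202 − 2.5×32)×6 = 732 mm²; tension to near edge: (54 − 0.5×32)×6 = 228 mm². R_n = min(0.6×400×732, 0.6×250×1212) + 1.0×400×228 = min(175.68, 181.8) + 91.2 = 266.88 kN. φR_n = 0.75 × 266.88 = 200.2 kN.
Governing: min(479.2, 274.3, 200.2) = 200.2 kN → block shear.

200.2 kN (block shear governs)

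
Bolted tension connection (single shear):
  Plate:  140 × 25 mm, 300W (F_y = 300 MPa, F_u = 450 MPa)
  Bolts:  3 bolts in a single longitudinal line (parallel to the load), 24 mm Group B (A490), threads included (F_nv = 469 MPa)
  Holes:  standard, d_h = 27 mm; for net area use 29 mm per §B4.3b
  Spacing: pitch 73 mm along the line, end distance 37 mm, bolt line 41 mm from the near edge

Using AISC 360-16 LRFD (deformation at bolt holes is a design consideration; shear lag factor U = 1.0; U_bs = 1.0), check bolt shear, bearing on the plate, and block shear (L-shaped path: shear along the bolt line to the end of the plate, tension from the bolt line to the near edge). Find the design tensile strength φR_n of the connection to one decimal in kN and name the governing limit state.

477.4 kN (bolt shear governs)

Bolt shear: A_b = π(24)²/4 = 452.39 mm². φR_n = 0.75 × 469 × 452.39 × 3 × 1 = 477.4 kN.
Bearing (25 mm plate, F_u = 450 MPa): end bolts L_c = 37 − 27/2 = 23.5, R_n = min(1.2×23.5×25×450, 2.4×24×25×450) = 317.25 kN/bolt; interior L_c = 73 − 27 = 46, R_n = 621 kN/bolt. φR_n = 0.75 × (1×317.25 + 2×621) = 1169.4 kN.
Block shear: shear path 1×[37+2×73] = 1×183 mm, A_gv = 4575, A_nv = 1×(183 − 2.5×29)×25 = 2762.5 mm²; tension to near edge: (41 − 0.5×29)×25 = 662.5 mm². R_n = min(0.6×450×2762.5, 0.6×300×4575) + 1.0×450×662.5 = min(745.88, 823.5) + 298.13 = 1044 kN. φR_n = 0.75 × 1044 = 783.0 kN.
Governing: min(477.4, 1169.4, 783.0) = 477.4 kN → bolt shear.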